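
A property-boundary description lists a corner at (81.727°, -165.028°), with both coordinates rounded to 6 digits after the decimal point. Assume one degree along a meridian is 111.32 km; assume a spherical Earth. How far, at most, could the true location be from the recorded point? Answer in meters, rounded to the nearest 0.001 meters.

0.056 meters

Rounding to 6 decimal places leaves each coordinate within ±5e-07° of the true value.
North–south component: 5e-07° × 111320 = 0.05566 m.
Longitude error → 5e-07 × 111320 × cos 81.727° = 5e-07 × 111320 × 0.1439 ≈ 0.00800891 m.
Combining orthogonally: (0.05566² + 0.00800891²)^½ ≈ 0.0562332 m.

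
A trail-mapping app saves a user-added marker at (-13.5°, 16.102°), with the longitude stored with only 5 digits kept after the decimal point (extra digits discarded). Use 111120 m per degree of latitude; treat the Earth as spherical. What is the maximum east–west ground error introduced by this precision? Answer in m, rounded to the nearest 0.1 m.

1.1 m

Truncating at 5 decimal places can drop up to a full unit in the last place, so the longitude may be off by as much as 1e-05°.
One degree of longitude at 13.5° is 111120 × cos 13.5° ≈ 111120 × 0.9724 = 108050 m.
East–west error: 1e-05° × 108050 m/° ≈ 1.0805 m.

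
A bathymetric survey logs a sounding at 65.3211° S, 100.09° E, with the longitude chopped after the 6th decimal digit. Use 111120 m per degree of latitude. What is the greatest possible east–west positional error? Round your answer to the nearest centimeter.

5 centimeters

Truncating at 6 decimal places can drop up to a full unit in the last place, so the longitude may be off by as much as 1e-06°.
Parallels shrink by cos φ, so at 65.3211° a degree of longitude is 111120 × 0.4175 ≈ 46396.2 m.
East–west error: 1e-06° × 46396.2 m/° ≈ 0.0463962 m.
That is 0.0463962 m = 4.6396 cm.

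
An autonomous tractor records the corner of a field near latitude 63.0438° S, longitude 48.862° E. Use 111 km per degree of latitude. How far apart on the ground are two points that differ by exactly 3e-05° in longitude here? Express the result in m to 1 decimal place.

One degree of longitude here spans 111000 × cos 63.0438° = 111000 × 0.4533 ≈ 50317.3 m; 3e-05° of that is 1.50952 m.

1.5 m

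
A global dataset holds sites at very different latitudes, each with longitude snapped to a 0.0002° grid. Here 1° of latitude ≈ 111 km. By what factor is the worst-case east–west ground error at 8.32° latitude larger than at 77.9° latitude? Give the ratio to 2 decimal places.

4.72

With a 0.0002° grid the true value lies within half a step, ±0.0002°/2 = ±0.0001°, of the stored one.
At 8.32°: 0.0001° × 111000 × cos 8.32° = 0.0001 × 111000 × 0.9895 ≈ 10.983 m.
At 77.9°: 0.0001° × 111000 × cos 77.9° = 0.0001 × 111000 × 0.2096 ≈ 2.3268 m.
Ratio: 10.983 / 2.3268 = cos 8.32° / cos 77.9° ≈ 4.7204.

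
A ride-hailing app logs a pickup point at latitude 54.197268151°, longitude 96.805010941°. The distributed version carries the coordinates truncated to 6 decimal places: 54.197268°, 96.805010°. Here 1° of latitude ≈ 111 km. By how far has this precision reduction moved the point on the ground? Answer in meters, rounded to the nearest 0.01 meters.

The latitude changed by +0.000000151° and the longitude by +0.000000941°.
N–S: 0.000000151° × 111000 m/° = 0.016761 m.
East–west at this latitude: 0.000000941° × 111000 × cos 54.1973° ≈ 0.000000941 × 64934.6 = 0.0611035 m.
Distance: √(0.016761² + 0.0611035²) ≈ 0.0633606 m.

0.06 meters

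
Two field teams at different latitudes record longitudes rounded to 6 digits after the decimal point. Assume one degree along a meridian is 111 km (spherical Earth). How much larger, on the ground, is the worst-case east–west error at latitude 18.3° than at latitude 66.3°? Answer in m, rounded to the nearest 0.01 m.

Rounding to 6 decimal places leaves the longitude within ±5e-07° of the true value.
At 18.3°: 5e-07° × 111000 × cos 18.3° = 5e-07 × 111000 × 0.9494 ≈ 0.052693 m.
Error at 66.3° = 5e-07° × 111000 × cos 66.3° ≈ 0.0555 × 0.4019 = 0.022308 m.
So the lower-latitude error exceeds the higher by 0.052693 − 0.022308 = 0.030385 m.

0.03 m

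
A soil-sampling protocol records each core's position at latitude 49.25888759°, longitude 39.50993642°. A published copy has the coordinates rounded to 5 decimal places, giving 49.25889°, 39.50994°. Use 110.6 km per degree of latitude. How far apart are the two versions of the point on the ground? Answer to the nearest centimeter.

37 centimeters

The latitude changed by -0.00000241° and the longitude by -0.00000358°.
N–S: -0.00000241° × 110600 m/° = -0.266546 m.
E–W at 49.2589°: -0.00000358° × 110600 × cos 49.2589° = -0.00000358 × 110600 × 0.6526 ≈ -0.258412 m.
Hypotenuse of the two orthogonal shifts: √(0.266546² + 0.258412²) = 0.371246 m.
That is 0.371246 m = 37.125 cm.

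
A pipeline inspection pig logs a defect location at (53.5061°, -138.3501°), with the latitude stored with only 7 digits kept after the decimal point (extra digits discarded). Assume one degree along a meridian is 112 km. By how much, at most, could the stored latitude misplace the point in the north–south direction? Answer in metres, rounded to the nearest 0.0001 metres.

Truncating at 7 decimal places can drop up to a full unit in the last place, so the latitude may be off by as much as 1e-07°.
Along the meridian that is 1e-07° × 112000 m/° = 0.0112 m.

0.0112 metres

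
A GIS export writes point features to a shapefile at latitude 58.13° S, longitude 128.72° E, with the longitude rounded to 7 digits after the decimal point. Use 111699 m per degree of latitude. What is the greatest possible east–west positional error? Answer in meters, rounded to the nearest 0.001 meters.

Rounding to 7 decimal places leaves the longitude within ±5e-08° of the true value.
Parallels shrink by cos φ, so at 58.13° a degree of longitude is 111699 × 0.5280 ≈ 58976.4 m.
East–west error: 5e-08° × 58976.4 m/° ≈ 0.00294882 m.

0.003 meters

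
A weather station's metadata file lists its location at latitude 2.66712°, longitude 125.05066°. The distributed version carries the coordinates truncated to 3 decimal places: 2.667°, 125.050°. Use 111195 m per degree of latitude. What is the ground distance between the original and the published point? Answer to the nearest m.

Δlat = 2.66712 − 2.667 = +0.00012°; Δlon = 125.05066 − 125.050 = +0.00066°.
N–S: 0.00012° × 111195 m/° = 13.3434 m.
East–west at this latitude: 0.00066° × 111195 × cos 2.667° ≈ 0.00066 × 111075 = 73.3092 m.
Combined displacement = (13.3434² + 73.3092²)^½ ≈ 74.5137 m.

75 m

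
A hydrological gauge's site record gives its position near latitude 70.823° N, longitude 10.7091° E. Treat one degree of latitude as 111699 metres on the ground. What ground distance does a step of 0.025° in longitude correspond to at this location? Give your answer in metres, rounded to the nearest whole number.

917 metres

At 70.823° a degree of longitude is 111699 × cos 70.823° ≈ 36691.7 m, so 0.025° corresponds to 917.293 m.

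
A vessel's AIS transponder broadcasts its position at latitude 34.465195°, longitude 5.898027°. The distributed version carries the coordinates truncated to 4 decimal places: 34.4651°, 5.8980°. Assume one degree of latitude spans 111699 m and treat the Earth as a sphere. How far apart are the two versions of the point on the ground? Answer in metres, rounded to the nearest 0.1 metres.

Δlat = 34.465195 − 34.4651 = +0.000095°; Δlon = 5.898027 − 5.8980 = +0.000027°.
North–south shift: 0.000095 × 111699 = 10.6114 m.
East–west at this latitude: 0.000027° × 111699 × cos 34.4651° ≈ 0.000027 × 92092.6 = 2.4865 m.
Hypotenuse of the two orthogonal shifts: √(10.6114² + 2.4865²) = 10.8988 m.

10.9 metres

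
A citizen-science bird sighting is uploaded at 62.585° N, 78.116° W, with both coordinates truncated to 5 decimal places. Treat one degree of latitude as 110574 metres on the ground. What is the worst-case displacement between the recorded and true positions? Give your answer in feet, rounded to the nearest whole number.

Truncating at 5 decimal places can drop up to a full unit in the last place, so each coordinate may be off by as much as 1e-05°.
North–south component: 1e-05° × 110574 = 1.10574 m.
East–west component at 62.585°: 1e-05° × 110574 × cos 62.585° ≈ 1e-05 × 50911.8 ≈ 0.509118 m.
Worst case both components are at the extreme and orthogonal: √(1.10574² + 0.509118²) ≈ 1.21732 m.
In feet: 1.21732 m ÷ 0.3048 ≈ 3.9938 ft.

4 feet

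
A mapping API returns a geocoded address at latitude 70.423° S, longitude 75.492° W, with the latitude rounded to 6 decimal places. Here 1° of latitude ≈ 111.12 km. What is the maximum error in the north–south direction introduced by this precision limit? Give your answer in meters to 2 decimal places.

Rounding to 6 decimal places leaves the latitude within ±5e-07° of the true value.
So the N–S error is at most 5e-07 × 111120 = 0.05556 m.

0.06 meters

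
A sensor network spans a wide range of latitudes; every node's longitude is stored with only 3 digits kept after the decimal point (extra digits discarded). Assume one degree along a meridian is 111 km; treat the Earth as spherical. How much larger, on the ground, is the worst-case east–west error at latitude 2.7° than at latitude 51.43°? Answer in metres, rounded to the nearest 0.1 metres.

41.7 metres

Truncating at 3 decimal places can drop up to a full unit in the last place, so the longitude may be off by as much as 0.001°.
Error at 2.7° = 0.001° × 111000 × cos 2.7° ≈ 111 × 0.9989 = 110.88 m.
At 51.43°: 0.001° × 111000 × cos 51.43° = 0.001 × 111000 × 0.6235 ≈ 69.205 m.
Difference: 110.88 − 69.205 = 41.672 m.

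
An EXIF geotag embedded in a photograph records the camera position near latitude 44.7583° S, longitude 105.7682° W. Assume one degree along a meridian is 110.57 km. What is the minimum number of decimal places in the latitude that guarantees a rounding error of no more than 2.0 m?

5 decimal places

One degree of latitude covers 110570 m.
N decimal places → at most half a unit in the last place, 0.5 × 10⁻ᴺ° = 110570/2 × 10⁻ᴺ m.
Need 0.5 × 110570 × 10⁻ᴺ ≤ 2.0 → 10⁻ᴺ ≤ 3.618e-05, so N ≥ 4.44.
So 5 decimal places suffice (0.553 m); 4 would allow up to 5.53 m.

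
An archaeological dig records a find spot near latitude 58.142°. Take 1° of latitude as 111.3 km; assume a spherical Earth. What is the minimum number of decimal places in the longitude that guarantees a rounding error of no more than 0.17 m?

6 decimal places

At 58.142° one degree of longitude covers 111300 × cos 58.142° ≈ 111300 × 0.5278 ≈ 58745.9 m.
Rounding to N decimal places gives at most 0.5 × 10⁻ᴺ degrees of error, i.e. 0.5 × 10⁻ᴺ × 58745.9 m.
Setting 29373 × 10⁻ᴺ ≤ 0.17 gives 10ᴺ ≥ 1.728e+05, i.e. N ≥ 5.24.
So 6 decimal places suffice (0.0294 m); 5 would allow up to 0.294 m.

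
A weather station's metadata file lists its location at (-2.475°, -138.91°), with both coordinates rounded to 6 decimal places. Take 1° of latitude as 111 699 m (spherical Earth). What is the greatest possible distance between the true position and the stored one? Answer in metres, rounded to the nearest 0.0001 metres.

Rounding to 6 decimal places leaves each coordinate within ±5e-07° of the true value.
North–south component: 5e-07° × 111699 = 0.0558495 m.
East–west component at 2.475°: 5e-07° × 111699 × cos 2.475° ≈ 5e-07 × 111595 ≈ 0.0557974 m.
Combining orthogonally: (0.0558495² + 0.0557974²)^½ ≈ 0.0789463 m.

0.0789 metres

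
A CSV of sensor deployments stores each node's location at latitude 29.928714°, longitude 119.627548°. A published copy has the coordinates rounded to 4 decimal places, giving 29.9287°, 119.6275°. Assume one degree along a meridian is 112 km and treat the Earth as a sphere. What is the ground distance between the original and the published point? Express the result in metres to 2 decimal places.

The latitude changed by +0.000014° and the longitude by +0.000048°.
N–S: 0.000014° × 112000 m/° = 1.568 m.
East–west at this latitude: 0.000048° × 112000 × cos 29.9287° ≈ 0.000048 × 97064.5 = 4.65909 m.
Hypotenuse of the two orthogonal shifts: √(1.568² + 4.65909²) = 4.91587 m.

4.92 metres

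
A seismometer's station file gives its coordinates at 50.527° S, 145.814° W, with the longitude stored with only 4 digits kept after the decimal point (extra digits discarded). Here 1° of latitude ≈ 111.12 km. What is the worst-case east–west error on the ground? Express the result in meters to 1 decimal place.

7.1 meters

Truncating at 4 decimal places can drop up to a full unit in the last place, so the longitude may be off by as much as 0.0001°.
Parallels shrink by cos φ, so at 50.527° a degree of longitude is 111120 × 0.6357 ≈ 70640.6 m.
So at most 0.0001° × 70640.6 ≈ 7.06406 m east–west.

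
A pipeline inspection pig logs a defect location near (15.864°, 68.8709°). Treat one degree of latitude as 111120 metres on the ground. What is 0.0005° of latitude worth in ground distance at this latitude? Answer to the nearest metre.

Along a meridian 0.0005° is 0.0005 × 111120 = 55.56 m.

56 metres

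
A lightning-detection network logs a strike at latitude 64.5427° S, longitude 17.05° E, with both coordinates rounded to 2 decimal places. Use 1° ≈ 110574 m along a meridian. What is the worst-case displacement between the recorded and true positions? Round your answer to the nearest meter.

602 meters

Rounding to 2 decimal places leaves each coordinate within ±0.005° of the true value.
N–S: 0.005° × 110574 m/° = 552.87 m.
E–W at 64.5427°: 0.005° × 110574 × cos 64.5427° = 0.005 × 110574 × 0.4298 ≈ 237.645 m.
Combining orthogonally: (552.87² + 237.645²)^½ ≈ 601.781 m.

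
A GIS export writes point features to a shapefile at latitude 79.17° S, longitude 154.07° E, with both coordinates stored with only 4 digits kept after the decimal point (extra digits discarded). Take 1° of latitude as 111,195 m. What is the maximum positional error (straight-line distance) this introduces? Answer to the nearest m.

11 m

Truncating at 4 decimal places can drop up to a full unit in the last place, so each coordinate may be off by as much as 0.0001°.
Latitude error → 0.0001 × 111195 = 11.1195 m along the meridian.
E–W at 79.17°: 0.0001° × 111195 × cos 79.17° = 0.0001 × 111195 × 0.1879 ≈ 2.08931 m.
Worst case both components are at the extreme and orthogonal: √(11.1195² + 2.08931²) ≈ 11.3141 m.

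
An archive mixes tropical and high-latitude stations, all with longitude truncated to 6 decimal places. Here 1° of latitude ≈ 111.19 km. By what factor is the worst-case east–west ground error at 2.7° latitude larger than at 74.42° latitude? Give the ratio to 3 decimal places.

3.719

Truncating at 6 decimal places can drop up to a full unit in the last place, so the longitude may be off by as much as 1e-06°.
At 2.7°: 1e-06° × 111190 × cos 2.7° = 1e-06 × 111190 × 0.9989 ≈ 0.11107 m.
At 74.42°: 1e-06° × 111190 × cos 74.42° = 1e-06 × 111190 × 0.2686 ≈ 0.029864 m.
The ratio reduces to cos 2.7° / cos 74.42° = 0.9989/0.2686 ≈ 3.7191.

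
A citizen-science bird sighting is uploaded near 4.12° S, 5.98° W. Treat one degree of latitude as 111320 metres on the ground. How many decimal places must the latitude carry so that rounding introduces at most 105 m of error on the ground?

One degree of latitude covers 111320 m.
Rounding to N decimal places gives at most 0.5 × 10⁻ᴺ degrees of error, i.e. 0.5 × 10⁻ᴺ × 111320 m.
Need 0.5 × 111320 × 10⁻ᴺ ≤ 105 → 10⁻ᴺ ≤ 1.886e-03, so N ≥ 2.72.
At 2 places the error can reach 557 m, but 3 places keeps it to 55.7 m.

3 decimal places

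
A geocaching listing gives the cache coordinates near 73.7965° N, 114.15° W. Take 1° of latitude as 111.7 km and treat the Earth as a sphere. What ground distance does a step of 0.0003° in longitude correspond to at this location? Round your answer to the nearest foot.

31 feet

0.0003° of longitude at 73.7965° is 0.0003 × 111700 × cos 73.7965° ≈ 0.0003 × 31169.9 = 9.35096 m.
In feet: 9.35096 m ÷ 0.3048 ≈ 30.679 ft.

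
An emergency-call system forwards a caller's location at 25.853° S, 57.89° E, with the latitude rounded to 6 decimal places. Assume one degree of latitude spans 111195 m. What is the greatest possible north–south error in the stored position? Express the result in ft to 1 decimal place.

Rounding to 6 decimal places leaves the latitude within ±5e-07° of the true value.
North–south distance: 5e-07° × 111195 m/° = 0.0555975 m.
Converting: 0.0555975 m × 3.2808 ft/m ≈ 0.18241 ft.

0.2 ft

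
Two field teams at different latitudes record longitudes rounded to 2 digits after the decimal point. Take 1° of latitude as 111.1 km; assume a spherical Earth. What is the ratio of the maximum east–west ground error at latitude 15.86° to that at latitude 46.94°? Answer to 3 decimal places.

Rounding to 2 decimal places leaves the longitude within ±0.005° of the true value.
At 15.86°: 0.005° × 111100 × cos 15.86° = 0.005 × 111100 × 0.9619 ≈ 534.35 m.
Error at 46.94° = 0.005° × 111100 × cos 46.94° ≈ 555.5 × 0.6828 = 379.28 m.
The ratio reduces to cos 15.86° / cos 46.94° = 0.9619/0.6828 ≈ 1.4089.

1.409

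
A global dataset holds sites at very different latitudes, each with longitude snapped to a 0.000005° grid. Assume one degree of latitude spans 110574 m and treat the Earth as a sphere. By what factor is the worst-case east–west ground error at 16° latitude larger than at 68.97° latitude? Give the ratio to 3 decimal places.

With a 0.000005° grid the true value lies within half a step, ±0.000005°/2 = ±2.5e-06°, of the stored one.
At 16°: 2.5e-06° × 110574 × cos 16° = 2.5e-06 × 110574 × 0.9613 ≈ 0.26573 m.
At 68.97°: 2.5e-06° × 110574 × cos 68.97° = 2.5e-06 × 110574 × 0.3589 ≈ 0.099201 m.
The ratio reduces to cos 16° / cos 68.97° = 0.9613/0.3589 ≈ 2.6787.

2.679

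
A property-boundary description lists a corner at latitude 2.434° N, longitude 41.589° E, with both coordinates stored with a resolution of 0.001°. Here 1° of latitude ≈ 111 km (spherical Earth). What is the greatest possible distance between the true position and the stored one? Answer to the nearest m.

With a 0.001° grid the true value lies within half a step, ±0.001°/2 = ±0.0005°, of the stored one.
Latitude error → 0.0005 × 111000 = 55.5 m along the meridian.
E–W at 2.434°: 0.0005° × 111000 × cos 2.434° = 0.0005 × 111000 × 0.9991 ≈ 55.4499 m.
Worst case both components are at the extreme and orthogonal: √(55.5² + 55.4499²) ≈ 78.4535 m.

78 m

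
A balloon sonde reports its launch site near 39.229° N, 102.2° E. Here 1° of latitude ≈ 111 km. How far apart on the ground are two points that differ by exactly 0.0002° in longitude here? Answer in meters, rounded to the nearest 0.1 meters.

17.2 meters

0.0002° of longitude at 39.229° is 0.0002 × 111000 × cos 39.229° ≈ 0.0002 × 85983.3 = 17.1967 m.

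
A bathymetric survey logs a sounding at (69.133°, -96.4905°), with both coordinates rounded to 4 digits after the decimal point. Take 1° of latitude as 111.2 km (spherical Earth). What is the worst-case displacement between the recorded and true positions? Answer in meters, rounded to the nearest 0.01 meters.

Rounding to 4 decimal places leaves each coordinate within ±5e-05° of the true value.
Latitude error → 5e-05 × 111200 = 5.56 m along the meridian.
East–west component at 69.133°: 5e-05° × 111200 × cos 69.133° ≈ 5e-05 × 39609.4 ≈ 1.98047 m.
Worst case both components are at the extreme and orthogonal: √(5.56² + 1.98047²) ≈ 5.90219 m.

5.90 meters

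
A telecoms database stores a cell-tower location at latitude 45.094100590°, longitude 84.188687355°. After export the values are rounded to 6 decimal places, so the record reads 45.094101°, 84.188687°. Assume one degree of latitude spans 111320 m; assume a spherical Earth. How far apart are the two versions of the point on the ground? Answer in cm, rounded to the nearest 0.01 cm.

5.35 cm

Δlat = 45.094100590 − 45.094101 = -0.000000410°; Δlon = 84.188687355 − 84.188687 = +0.000000355°.
N–S: -0.000000410° × 111320 m/° = -0.0456412 m.
East–west at this latitude: 0.000000355° × 111320 × cos 45.0941° ≈ 0.000000355 × 78585.7 = 0.0278979 m.
Hypotenuse of the two orthogonal shifts: √(0.0456412² + 0.0278979²) = 0.0534922 m.
That is 0.0534922 m = 5.3492 cm.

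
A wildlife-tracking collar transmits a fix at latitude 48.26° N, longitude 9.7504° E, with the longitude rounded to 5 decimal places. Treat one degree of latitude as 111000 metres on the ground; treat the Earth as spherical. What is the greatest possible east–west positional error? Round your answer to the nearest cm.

Rounding to 5 decimal places leaves the longitude within ±5e-06° of the true value.
Parallels shrink by cos φ, so at 48.26° a degree of longitude is 111000 × 0.6658 ≈ 73898.4 m.
East–west error: 5e-06° × 73898.4 m/° ≈ 0.369492 m.
That is 0.369492 m = 36.949 cm.

37 cm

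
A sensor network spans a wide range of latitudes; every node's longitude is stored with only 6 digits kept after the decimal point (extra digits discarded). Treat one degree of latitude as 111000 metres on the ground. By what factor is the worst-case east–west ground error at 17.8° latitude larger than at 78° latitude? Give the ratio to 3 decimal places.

4.579

Truncating at 6 decimal places can drop up to a full unit in the last place, so the longitude may be off by as much as 1e-06°.
At 17.8°: 1e-06° × 111000 × cos 17.8° = 1e-06 × 111000 × 0.9521 ≈ 0.10569 m.
Error at 78° = 1e-06° × 111000 × cos 78° ≈ 0.111 × 0.2079 = 0.023078 m.
Ratio: 0.10569 / 0.023078 = cos 17.8° / cos 78° ≈ 4.5795.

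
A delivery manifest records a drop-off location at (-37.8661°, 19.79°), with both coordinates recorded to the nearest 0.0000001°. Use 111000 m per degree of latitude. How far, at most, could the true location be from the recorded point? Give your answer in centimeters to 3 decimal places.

0.707 centimeters

Rounding to 7 decimal places leaves each coordinate within ±5e-08° of the true value.
North–south component: 5e-08° × 111000 = 0.00555 m.
E–W at 37.8661°: 5e-08° × 111000 × cos 37.8661° = 5e-08 × 111000 × 0.7894 ≈ 0.00438143 m.
Combining orthogonally: (0.00555² + 0.00438143²)^½ ≈ 0.00707103 m.
That is 0.00707103 m = 0.7071 cm.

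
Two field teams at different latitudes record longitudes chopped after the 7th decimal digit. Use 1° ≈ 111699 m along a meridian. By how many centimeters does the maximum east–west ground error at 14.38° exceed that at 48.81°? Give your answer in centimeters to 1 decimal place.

Truncating at 7 decimal places can drop up to a full unit in the last place, so the longitude may be off by as much as 1e-07°.
At 14.38°: 1e-07° × 111699 × cos 14.38° = 1e-07 × 111699 × 0.9687 ≈ 0.01082 m.
Error at 48.81° = 1e-07° × 111699 × cos 48.81° ≈ 0.01117 × 0.6586 = 0.007356 m.
Difference: 0.01082 − 0.007356 = 0.0034639 m.
That is 0.00346392 m = 0.34639 cm.

0.3 centimeters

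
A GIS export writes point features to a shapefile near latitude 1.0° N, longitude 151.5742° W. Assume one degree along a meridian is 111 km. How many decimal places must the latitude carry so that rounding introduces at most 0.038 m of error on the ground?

7

One degree of latitude covers 111000 m.
With N decimal places the half-ulp bound is 0.5·10⁻ᴺ°, or 0.5·10⁻ᴺ × 111000 m on the ground.
Need 0.5 × 111000 × 10⁻ᴺ ≤ 0.038 → 10⁻ᴺ ≤ 6.847e-07, so N ≥ 6.16.
N = 6 would give 0.0555 m (too coarse); N = 7 gives 0.00555 m ≤ 0.038 m.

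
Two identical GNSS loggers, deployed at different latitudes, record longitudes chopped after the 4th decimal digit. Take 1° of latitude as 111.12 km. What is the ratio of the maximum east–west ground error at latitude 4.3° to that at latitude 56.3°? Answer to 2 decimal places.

Truncating at 4 decimal places can drop up to a full unit in the last place, so the longitude may be off by as much as 0.0001°.
Error at 4.3° = 0.0001° × 111120 × cos 4.3° ≈ 11.112 × 0.9972 = 11.081 m.
At 56.3°: 0.0001° × 111120 × cos 56.3° = 0.0001 × 111120 × 0.5548 ≈ 6.1654 m.
Ratio: 11.081 / 6.1654 = cos 4.3° / cos 56.3° ≈ 1.7972.

1.80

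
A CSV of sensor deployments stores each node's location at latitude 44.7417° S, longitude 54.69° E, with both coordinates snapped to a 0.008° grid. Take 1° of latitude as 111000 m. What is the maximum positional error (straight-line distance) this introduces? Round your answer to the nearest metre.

With a 0.008° grid the true value lies within half a step, ±0.008°/2 = ±0.004°, of the stored one.
Latitude error → 0.004 × 111000 = 444 m along the meridian.
East–west component at 44.7417°: 0.004° × 111000 × cos 44.7417° ≈ 0.004 × 78841.9 ≈ 315.368 m.
Combining orthogonally: (444² + 315.368²)^½ ≈ 544.603 m.

545 metres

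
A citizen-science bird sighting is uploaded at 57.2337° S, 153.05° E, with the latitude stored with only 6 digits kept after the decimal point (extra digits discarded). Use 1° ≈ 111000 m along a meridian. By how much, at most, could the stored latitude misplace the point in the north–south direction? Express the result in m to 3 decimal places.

Truncating at 6 decimal places can drop up to a full unit in the last place, so the latitude may be off by as much as 1e-06°.
So the N–S error is at most 1e-06 × 111000 = 0.111 m.

0.111 m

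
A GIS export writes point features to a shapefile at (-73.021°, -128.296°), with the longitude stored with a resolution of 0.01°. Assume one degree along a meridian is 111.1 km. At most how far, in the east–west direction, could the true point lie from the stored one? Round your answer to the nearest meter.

With a 0.01° grid the true value lies within half a step, ±0.01°/2 = ±0.005°, of the stored one.
One degree of longitude at 73.021° is 111100 × cos 73.021° ≈ 111100 × 0.2920 = 32443.6 m.
Maximum E–W displacement: 0.005 × 32443.6 = 162.218 m.

162 meters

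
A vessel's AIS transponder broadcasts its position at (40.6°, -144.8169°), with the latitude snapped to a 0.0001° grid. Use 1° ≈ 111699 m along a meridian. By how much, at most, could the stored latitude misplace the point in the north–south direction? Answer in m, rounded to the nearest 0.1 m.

5.6 m

With a 0.0001° grid the true value lies within half a step, ±0.0001°/2 = ±5e-05°, of the stored one.
North–south distance: 5e-05° × 111699 m/° = 5.58495 m.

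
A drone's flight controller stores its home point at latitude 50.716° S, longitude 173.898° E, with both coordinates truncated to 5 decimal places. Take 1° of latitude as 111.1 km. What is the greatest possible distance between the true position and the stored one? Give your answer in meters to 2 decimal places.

Truncating at 5 decimal places can drop up to a full unit in the last place, so each coordinate may be off by as much as 1e-05°.
North–south component: 1e-05° × 111100 = 1.111 m.
E–W at 50.716°: 1e-05° × 111100 × cos 50.716° = 1e-05 × 111100 × 0.6332 ≈ 0.703446 m.
The two errors are perpendicular, so the maximum displacement is √(1.111² + 0.703446²) ≈ 1.31497 m.

1.31 meters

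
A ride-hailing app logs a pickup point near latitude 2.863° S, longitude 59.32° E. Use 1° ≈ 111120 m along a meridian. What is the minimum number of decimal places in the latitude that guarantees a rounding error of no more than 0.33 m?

One degree of latitude covers 111120 m.
N decimal places → at most half a unit in the last place, 0.5 × 10⁻ᴺ° = 111120/2 × 10⁻ᴺ m.
Need 0.5 × 111120 × 10⁻ᴺ ≤ 0.33 → 10⁻ᴺ ≤ 5.940e-06, so N ≥ 5.23.
At 5 places the error can reach 0.556 m, but 6 places keeps it to 0.0556 m.

6 decimal places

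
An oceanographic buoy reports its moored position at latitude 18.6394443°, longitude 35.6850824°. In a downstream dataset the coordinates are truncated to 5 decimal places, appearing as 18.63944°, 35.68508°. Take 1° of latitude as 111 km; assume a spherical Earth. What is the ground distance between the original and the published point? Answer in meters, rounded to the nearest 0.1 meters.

0.5 meters

The latitude changed by +0.0000043° and the longitude by +0.0000024°.
N–S: 0.0000043° × 111000 m/° = 0.4773 m.
East–west at this latitude: 0.0000024° × 111000 × cos 18.6394° ≈ 0.0000024 × 105178 = 0.252427 m.
Distance: √(0.4773² + 0.252427²) ≈ 0.539939 m.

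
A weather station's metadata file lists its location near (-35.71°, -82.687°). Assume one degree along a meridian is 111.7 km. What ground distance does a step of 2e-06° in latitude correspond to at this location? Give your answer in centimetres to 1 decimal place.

2e-06° × 111700 m/° = 0.2234 m.
That is 0.2234 m = 22.34 cm.

22.3 centimetres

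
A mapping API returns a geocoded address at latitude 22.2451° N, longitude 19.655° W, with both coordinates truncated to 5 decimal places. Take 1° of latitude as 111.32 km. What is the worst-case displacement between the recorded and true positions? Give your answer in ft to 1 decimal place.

Truncating at 5 decimal places can drop up to a full unit in the last place, so each coordinate may be off by as much as 1e-05°.
N–S: 1e-05° × 111320 m/° = 1.1132 m.
East–west component at 22.2451°: 1e-05° × 111320 × cos 22.2451° ≈ 1e-05 × 103035 ≈ 1.03035 m.
Combining orthogonally: (1.1132² + 1.03035²)^½ ≈ 1.51685 m.
Converting: 1.51685 m × 3.2808 ft/m ≈ 4.9765 ft.

5.0 ft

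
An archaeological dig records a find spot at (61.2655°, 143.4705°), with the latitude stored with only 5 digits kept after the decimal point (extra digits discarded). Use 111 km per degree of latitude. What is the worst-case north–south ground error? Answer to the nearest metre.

Truncating at 5 decimal places can drop up to a full unit in the last place, so the latitude may be off by as much as 1e-05°.
Along the meridian that is 1e-05° × 111000 m/° = 1.11 m.

1 metres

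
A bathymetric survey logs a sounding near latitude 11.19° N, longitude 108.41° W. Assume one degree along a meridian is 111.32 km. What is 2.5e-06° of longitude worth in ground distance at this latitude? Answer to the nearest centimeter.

At 11.19° a degree of longitude is 111320 × cos 11.19° ≈ 109204 m, so 2.5e-06° corresponds to 0.273009 m.
That is 0.273009 m = 27.301 cm.

27 centimeters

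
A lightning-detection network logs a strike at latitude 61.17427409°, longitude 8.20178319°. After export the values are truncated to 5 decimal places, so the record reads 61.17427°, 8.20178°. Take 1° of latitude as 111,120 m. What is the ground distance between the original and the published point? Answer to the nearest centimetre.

Δlat = 61.17427409 − 61.17427 = +0.00000409°; Δlon = 8.20178319 − 8.20178 = +0.00000319°.
North–south shift: 0.00000409 × 111120 = 0.454481 m.
E–W at 61.1743°: 0.00000319° × 111120 × cos 61.1743° = 0.00000319 × 111120 × 0.4821 ≈ 0.170908 m.
Combined displacement = (0.454481² + 0.170908²)^½ ≈ 0.485554 m.
That is 0.485554 m = 48.555 cm.

49 centimetres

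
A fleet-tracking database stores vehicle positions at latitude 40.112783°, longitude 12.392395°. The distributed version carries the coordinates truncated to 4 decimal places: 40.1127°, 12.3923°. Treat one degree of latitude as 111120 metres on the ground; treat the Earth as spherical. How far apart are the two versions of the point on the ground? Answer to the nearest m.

Δlat = 40.112783 − 40.1127 = +0.000083°; Δlon = 12.392395 − 12.3923 = +0.000095°.
North–south shift: 0.000083 × 111120 = 9.22296 m.
E–W at 40.1127°: 0.000095° × 111120 × cos 40.1127° = 0.000095 × 111120 × 0.7648 ≈ 8.07331 m.
Hypotenuse of the two orthogonal shifts: √(9.22296² + 8.07331²) = 12.2573 m.

12 m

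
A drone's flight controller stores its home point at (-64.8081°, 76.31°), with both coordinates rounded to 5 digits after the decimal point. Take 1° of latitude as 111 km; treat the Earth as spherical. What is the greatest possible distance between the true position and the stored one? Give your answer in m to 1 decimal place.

Rounding to 5 decimal places leaves each coordinate within ±5e-06° of the true value.
North–south component: 5e-06° × 111000 = 0.555 m.
E–W at 64.8081°: 5e-06° × 111000 × cos 64.8081° = 5e-06 × 111000 × 0.4257 ≈ 0.236237 m.
Combining orthogonally: (0.555² + 0.236237²)^½ ≈ 0.603185 m.

0.6 m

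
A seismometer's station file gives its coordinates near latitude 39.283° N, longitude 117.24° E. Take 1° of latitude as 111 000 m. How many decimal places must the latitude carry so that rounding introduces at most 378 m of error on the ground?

3 decimal places

One degree of latitude covers 111000 m.
With N decimal places the half-ulp bound is 0.5·10⁻ᴺ°, or 0.5·10⁻ᴺ × 111000 m on the ground.
Setting 55500 × 10⁻ᴺ ≤ 378 gives 10ᴺ ≥ 146.8, i.e. N ≥ 2.17.
So 3 decimal places suffice (55.5 m); 2 would allow up to 555 m.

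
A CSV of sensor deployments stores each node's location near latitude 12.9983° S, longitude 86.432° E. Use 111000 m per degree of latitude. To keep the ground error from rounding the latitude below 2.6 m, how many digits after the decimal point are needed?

5 decimal places

One degree of latitude covers 111000 m.
Rounding to N decimal places gives at most 0.5 × 10⁻ᴺ degrees of error, i.e. 0.5 × 10⁻ᴺ × 111000 m.
Setting 55500 × 10⁻ᴺ ≤ 2.6 gives 10ᴺ ≥ 2.135e+04, i.e. N ≥ 4.33.
So 5 decimal places suffice (0.555 m); 4 would allow up to 5.55 m.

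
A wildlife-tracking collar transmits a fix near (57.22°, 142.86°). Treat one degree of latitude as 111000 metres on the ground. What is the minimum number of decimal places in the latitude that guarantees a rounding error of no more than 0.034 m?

One degree of latitude covers 111000 m.
N decimal places → at most half a unit in the last place, 0.5 × 10⁻ᴺ° = 111000/2 × 10⁻ᴺ m.
Need 0.5 × 111000 × 10⁻ᴺ ≤ 0.034 → 10⁻ᴺ ≤ 6.126e-07, so N ≥ 6.21.
N = 6 would give 0.0555 m (too coarse); N = 7 gives 0.00555 m ≤ 0.034 m.

7 decimal places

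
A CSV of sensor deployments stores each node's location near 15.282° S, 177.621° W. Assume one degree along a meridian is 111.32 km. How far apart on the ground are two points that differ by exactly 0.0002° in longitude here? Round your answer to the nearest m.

21 m

0.0002° of longitude at 15.282° is 0.0002 × 111320 × cos 15.282° ≈ 0.0002 × 107384 = 21.4768 m.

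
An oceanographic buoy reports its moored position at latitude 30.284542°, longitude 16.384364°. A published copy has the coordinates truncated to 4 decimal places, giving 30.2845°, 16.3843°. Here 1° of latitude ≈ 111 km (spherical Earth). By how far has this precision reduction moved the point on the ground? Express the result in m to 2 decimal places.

7.70 m

The latitude changed by +0.000042° and the longitude by +0.000064°.
North–south shift: 0.000042 × 111000 = 4.662 m.
East–west at this latitude: 0.000064° × 111000 × cos 30.2845° ≈ 0.000064 × 95852.1 = 6.13453 m.
Combined displacement = (4.662² + 6.13453²)^½ ≈ 7.70498 m.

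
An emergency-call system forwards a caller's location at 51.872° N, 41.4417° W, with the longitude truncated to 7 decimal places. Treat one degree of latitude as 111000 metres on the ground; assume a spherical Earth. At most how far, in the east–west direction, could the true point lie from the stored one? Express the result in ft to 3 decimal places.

0.022 ft

Truncating at 7 decimal places can drop up to a full unit in the last place, so the longitude may be off by as much as 1e-07°.
Parallels shrink by cos φ, so at 51.872° a degree of longitude is 111000 × 0.6174 ≈ 68533.7 m.
East–west error: 1e-07° × 68533.7 m/° ≈ 0.00685337 m.
Converting: 0.00685337 m × 3.2808 ft/m ≈ 0.022485 ft.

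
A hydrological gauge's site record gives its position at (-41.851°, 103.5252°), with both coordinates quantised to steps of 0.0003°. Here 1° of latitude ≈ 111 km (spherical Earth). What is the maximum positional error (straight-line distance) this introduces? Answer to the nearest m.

With a 0.0003° grid the true value lies within half a step, ±0.0003°/2 = ±0.00015°, of the stored one.
N–S: 0.00015° × 111000 m/° = 16.65 m.
East–west component at 41.851°: 0.00015° × 111000 × cos 41.851° ≈ 0.00015 × 82681.9 ≈ 12.4023 m.
The two errors are perpendicular, so the maximum displacement is √(16.65² + 12.4023²) ≈ 20.7615 m.

21 m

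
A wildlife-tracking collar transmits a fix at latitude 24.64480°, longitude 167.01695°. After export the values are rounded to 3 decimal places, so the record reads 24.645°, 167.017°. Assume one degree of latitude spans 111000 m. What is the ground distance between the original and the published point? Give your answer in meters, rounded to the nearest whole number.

23 meters

The latitude changed by -0.00020° and the longitude by -0.00005°.
N–S: -0.00020° × 111000 m/° = -22.2 m.
E–W at 24.645°: -0.00005° × 111000 × cos 24.645° = -0.00005 × 111000 × 0.9089 ≈ -5.04444 m.
Hypotenuse of the two orthogonal shifts: √(22.2² + 5.04444²) = 22.7659 m.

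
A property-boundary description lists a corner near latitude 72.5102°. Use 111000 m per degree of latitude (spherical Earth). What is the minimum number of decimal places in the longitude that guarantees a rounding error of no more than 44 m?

3

At 72.5102° one degree of longitude covers 111000 × cos 72.5102° ≈ 111000 × 0.3005 ≈ 33359.5 m.
Rounding to N decimal places gives at most 0.5 × 10⁻ᴺ degrees of error, i.e. 0.5 × 10⁻ᴺ × 33359.5 m.
Need 0.5 × 33359.5 × 10⁻ᴺ ≤ 44 → 10⁻ᴺ ≤ 2.638e-03, so N ≥ 2.58.
N = 2 would give 167 m (too coarse); N = 3 gives 16.7 m ≤ 44 m.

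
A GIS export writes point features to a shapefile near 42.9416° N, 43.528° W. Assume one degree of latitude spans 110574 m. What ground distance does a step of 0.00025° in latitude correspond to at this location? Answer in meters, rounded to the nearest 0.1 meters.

0.00025° × 110574 m/° = 27.6435 m.

27.6 meters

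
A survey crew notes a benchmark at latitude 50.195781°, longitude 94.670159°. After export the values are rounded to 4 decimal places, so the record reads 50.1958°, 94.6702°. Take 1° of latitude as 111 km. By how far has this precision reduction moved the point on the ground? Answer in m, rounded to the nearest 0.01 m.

3.60 m

Δlat = 50.195781 − 50.1958 = -0.000019°; Δlon = 94.670159 − 94.6702 = -0.000041°.
N–S: -0.000019° × 111000 m/° = -2.109 m.
East–west at this latitude: -0.000041° × 111000 × cos 50.1958° ≈ -0.000041 × 71058.4 = -2.9134 m.
Hypotenuse of the two orthogonal shifts: √(2.109² + 2.9134²) = 3.59663 m.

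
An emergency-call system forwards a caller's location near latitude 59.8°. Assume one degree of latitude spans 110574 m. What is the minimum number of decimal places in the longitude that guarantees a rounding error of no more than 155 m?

3 decimal places

At 59.8° one degree of longitude covers 110574 × cos 59.8° ≈ 110574 × 0.5030 ≈ 55620.9 m.
Rounding to N decimal places gives at most 0.5 × 10⁻ᴺ degrees of error, i.e. 0.5 × 10⁻ᴺ × 55620.9 m.
Need 0.5 × 55620.9 × 10⁻ᴺ ≤ 155 → 10⁻ᴺ ≤ 5.573e-03, so N ≥ 2.25.
At 2 places the error can reach 278 m, but 3 places keeps it to 27.8 m.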